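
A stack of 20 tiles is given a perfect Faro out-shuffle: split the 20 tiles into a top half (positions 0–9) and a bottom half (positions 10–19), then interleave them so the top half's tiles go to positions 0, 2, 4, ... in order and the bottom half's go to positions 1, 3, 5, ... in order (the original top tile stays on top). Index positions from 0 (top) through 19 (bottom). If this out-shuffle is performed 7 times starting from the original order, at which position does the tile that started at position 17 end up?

Track the tile's position through each out-shuffle:
17 → 15 → 11 → 3 → 6 → 12 → 5 → 10

10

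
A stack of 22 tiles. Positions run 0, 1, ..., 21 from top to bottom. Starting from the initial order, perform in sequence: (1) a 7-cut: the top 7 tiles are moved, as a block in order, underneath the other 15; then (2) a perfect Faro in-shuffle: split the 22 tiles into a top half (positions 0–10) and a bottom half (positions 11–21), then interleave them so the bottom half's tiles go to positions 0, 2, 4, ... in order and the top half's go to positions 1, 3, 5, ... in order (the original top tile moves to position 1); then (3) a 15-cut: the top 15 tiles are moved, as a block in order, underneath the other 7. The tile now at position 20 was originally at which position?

Undo the operations in reverse order, starting from position 20:
  undo op 3 (cut 15): 20 ← 13
  undo op 2 (in-shuffle, from top half): 13 ← 6
  undo op 1 (cut 7): 6 ← 13
So the tile at position 20 came from original position 13.

13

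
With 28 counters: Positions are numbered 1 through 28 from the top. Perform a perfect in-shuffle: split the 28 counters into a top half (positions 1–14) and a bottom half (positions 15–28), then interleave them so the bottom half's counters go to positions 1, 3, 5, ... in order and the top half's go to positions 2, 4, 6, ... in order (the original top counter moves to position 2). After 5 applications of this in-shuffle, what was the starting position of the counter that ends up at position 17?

Work backwards from position 17, undoing one in-shuffle at a time:
17 ← 23 ← 26 ← 13 ← 21 ← 25
So the counter now at position 17 started at position 25.

25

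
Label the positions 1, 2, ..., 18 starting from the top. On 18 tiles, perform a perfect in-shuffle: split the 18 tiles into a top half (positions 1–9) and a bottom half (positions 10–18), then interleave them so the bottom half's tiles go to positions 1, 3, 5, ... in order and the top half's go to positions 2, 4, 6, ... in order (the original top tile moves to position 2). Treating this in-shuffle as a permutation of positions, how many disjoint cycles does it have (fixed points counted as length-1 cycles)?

1

Trace each unvisited position around until it returns:
(1 2 4 8 16 13 ... len 18)
1 cycle in total.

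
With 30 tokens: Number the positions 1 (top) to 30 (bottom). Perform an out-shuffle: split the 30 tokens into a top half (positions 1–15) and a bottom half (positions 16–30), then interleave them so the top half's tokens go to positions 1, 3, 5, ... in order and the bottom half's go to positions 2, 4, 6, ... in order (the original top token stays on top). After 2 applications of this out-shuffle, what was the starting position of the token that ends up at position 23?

21

Work backwards from position 23, undoing one out-shuffle at a time:
23 ← 12 ← 21
So the token now at position 23 started at position 21.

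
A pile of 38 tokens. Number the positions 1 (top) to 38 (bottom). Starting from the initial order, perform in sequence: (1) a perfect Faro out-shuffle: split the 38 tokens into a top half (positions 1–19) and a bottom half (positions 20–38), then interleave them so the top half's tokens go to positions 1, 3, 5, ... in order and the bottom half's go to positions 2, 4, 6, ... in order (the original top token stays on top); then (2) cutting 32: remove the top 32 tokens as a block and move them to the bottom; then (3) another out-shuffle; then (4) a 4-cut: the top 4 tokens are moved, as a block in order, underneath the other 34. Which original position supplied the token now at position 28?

15

Undo the operations in reverse order, starting from position 28:
  undo op 4 (cut 4): 28 ← 32
  undo op 3 (out-shuffle, from bottom half): 32 ← 35
  undo op 2 (cut 32): 35 ← 29
  undo op 1 (out-shuffle, from top half): 29 ← 15
So the token at position 28 came from original position 15.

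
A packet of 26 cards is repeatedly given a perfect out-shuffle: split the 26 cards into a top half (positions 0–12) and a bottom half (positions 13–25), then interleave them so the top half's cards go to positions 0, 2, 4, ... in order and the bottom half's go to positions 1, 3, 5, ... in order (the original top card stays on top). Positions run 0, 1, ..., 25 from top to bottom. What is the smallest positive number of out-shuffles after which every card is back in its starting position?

The out-shuffle permutes the 26 positions with cycle lengths [1, 1, 4, 20].
Every card is home exactly when every cycle has completed a whole number of laps, i.e. after lcm(1, 4, 20) = 20 out-shuffles.

20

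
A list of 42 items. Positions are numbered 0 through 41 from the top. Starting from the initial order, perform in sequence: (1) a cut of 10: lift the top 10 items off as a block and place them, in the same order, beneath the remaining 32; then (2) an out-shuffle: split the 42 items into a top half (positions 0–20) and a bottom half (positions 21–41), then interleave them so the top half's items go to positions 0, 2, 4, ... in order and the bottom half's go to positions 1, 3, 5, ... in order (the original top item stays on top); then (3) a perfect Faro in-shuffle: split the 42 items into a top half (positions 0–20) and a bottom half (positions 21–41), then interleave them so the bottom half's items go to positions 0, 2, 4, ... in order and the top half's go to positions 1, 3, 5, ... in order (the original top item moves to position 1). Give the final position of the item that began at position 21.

2

Track the item from position 21 forward through each operation:
  after op 1 (cut 10): 21 → 11
  after op 2 (out-shuffle): 11 → 22
  after op 3 (in-shuffle): 22 → 2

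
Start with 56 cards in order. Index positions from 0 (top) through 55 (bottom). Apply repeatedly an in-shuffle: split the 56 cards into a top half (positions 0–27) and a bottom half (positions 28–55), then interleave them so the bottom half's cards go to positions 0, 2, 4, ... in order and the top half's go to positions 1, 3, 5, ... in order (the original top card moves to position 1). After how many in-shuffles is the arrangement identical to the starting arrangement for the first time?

The in-shuffle permutes the 56 positions with cycle lengths [2, 18, 18, 18].
Every card is home exactly when every cycle has completed a whole number of laps, i.e. after lcm(2, 18) = 18 in-shuffles.

18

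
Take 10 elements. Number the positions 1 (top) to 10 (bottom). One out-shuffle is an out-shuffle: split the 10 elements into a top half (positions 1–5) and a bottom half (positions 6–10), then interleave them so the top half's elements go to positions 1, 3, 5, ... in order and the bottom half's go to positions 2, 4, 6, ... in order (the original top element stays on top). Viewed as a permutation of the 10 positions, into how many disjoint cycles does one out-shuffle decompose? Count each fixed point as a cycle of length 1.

Trace each unvisited position around until it returns:
(1) (2 3 5 9 8 6) (4 7) (10)
4 cycles in total.

4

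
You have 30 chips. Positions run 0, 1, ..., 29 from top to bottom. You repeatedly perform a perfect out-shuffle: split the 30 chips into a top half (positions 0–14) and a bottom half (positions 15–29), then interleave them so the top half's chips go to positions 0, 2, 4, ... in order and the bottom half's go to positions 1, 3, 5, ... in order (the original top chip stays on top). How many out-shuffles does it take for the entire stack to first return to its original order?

28

The out-shuffle permutes the 30 positions with cycle lengths [1, 1, 28].
Every chip is home exactly when every cycle has completed a whole number of laps, i.e. after lcm(1, 28) = 28 out-shuffles.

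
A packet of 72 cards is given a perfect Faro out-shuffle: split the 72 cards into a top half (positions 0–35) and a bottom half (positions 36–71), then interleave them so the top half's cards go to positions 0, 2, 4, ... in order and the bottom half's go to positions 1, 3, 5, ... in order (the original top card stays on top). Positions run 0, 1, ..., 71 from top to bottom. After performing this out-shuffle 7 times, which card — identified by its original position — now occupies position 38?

48

Work backwards from position 38, undoing one out-shuffle at a time:
38 ← 19 ← 45 ← 58 ← 29 ← 50 ← 25 ← 48
So the card now at position 38 started at position 48.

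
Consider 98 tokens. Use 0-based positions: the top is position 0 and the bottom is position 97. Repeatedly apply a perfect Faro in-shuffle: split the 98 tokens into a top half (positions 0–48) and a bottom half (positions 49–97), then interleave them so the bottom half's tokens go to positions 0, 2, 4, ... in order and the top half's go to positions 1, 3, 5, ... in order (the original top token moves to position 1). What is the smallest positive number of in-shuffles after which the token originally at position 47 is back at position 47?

Follow position 47 under repeated in-shuffles:
47 → 95 → 92 → 86 → 74 → 50 → 2 → 5 → 11 → 23 → 47
It first returns after 10 in-shuffles.

10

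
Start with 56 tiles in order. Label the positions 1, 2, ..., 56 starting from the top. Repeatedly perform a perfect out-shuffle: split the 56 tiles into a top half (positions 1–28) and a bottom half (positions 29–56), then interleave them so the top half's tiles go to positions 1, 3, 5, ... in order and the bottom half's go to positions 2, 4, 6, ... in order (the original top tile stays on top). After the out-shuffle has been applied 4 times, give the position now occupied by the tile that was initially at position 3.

Track the tile's position through each out-shuffle:
3 → 5 → 9 → 17 → 33

33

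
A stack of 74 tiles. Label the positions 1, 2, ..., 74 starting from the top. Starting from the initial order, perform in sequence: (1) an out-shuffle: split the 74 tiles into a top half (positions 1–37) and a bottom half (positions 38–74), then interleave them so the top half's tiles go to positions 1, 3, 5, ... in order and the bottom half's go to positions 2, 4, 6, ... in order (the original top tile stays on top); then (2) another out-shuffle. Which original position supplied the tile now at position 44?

30

Undo the operations in reverse order, starting from position 44:
  undo op 2 (out-shuffle, from bottom half): 44 ← 59
  undo op 1 (out-shuffle, from top half): 59 ← 30
So the tile at position 44 came from original position 30.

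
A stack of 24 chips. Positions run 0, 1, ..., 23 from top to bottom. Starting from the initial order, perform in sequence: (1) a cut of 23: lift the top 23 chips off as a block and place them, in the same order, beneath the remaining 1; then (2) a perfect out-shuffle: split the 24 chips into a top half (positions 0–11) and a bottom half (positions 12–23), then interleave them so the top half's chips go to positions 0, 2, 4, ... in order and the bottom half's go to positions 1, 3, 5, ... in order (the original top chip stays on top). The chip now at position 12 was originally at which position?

Undo the operations in reverse order, starting from position 12:
  undo op 2 (out-shuffle, from top half): 12 ← 6
  undo op 1 (cut 23): 6 ← 5
So the chip at position 12 came from original position 5.

5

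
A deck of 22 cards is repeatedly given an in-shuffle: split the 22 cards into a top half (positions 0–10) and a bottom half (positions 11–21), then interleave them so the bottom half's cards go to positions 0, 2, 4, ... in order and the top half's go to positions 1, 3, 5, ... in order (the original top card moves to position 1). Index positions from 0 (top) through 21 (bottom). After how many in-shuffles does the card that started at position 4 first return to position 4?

Follow position 4 under repeated in-shuffles:
4 → 9 → 19 → 16 → 10 → 21 → 20 → 18 → 14 → 6 → 13 → 4
It first returns after 11 in-shuffles.

11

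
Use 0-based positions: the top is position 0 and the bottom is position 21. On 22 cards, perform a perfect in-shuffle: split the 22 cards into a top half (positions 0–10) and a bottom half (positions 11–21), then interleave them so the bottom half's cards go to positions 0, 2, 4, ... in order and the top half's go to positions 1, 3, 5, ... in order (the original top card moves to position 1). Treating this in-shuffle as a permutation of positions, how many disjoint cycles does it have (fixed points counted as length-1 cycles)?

Trace each unvisited position around until it returns:
(0 1 3 7 15 8 ... len 11) (4 9 19 16 10 21 ... len 11)
2 cycles in total.

2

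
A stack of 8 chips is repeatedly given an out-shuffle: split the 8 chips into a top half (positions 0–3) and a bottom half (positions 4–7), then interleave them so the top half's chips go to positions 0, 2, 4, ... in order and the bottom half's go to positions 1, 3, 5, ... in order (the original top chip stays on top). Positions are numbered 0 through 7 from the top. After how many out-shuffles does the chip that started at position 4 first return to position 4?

Follow position 4 under repeated out-shuffles:
4 → 1 → 2 → 4
It first returns after 3 out-shuffles.

3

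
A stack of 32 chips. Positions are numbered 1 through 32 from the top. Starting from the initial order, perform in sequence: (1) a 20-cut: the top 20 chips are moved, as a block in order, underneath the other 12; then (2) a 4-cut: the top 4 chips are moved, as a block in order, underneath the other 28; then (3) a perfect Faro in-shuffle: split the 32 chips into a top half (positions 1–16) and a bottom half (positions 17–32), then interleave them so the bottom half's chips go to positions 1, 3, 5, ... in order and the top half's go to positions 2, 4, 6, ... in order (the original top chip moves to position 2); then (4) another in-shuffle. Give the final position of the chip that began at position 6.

Track the chip from position 6 forward through each operation:
  after op 1 (cut 20): 6 → 18
  after op 2 (cut 4): 18 → 14
  after op 3 (in-shuffle): 14 → 28
  after op 4 (in-shuffle): 28 → 23

23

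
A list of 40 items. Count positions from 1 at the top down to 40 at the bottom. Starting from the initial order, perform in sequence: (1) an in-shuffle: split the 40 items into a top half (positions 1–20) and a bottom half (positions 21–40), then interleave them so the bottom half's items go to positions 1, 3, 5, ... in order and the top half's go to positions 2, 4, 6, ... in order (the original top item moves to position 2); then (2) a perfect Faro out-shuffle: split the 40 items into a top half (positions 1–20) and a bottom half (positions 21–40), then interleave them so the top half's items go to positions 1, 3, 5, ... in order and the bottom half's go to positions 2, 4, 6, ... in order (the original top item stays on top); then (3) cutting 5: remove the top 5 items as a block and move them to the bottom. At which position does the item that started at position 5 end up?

Track the item from position 5 forward through each operation:
  after op 1 (in-shuffle): 5 → 10
  after op 2 (out-shuffle): 10 → 19
  after op 3 (cut 5): 19 → 14

14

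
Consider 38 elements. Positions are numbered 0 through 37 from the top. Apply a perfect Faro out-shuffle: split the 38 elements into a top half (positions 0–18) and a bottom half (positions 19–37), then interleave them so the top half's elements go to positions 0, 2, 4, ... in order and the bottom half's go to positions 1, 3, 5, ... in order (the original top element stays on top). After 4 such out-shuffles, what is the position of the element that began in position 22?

19

Track the element's position through each out-shuffle:
22 → 7 → 14 → 28 → 19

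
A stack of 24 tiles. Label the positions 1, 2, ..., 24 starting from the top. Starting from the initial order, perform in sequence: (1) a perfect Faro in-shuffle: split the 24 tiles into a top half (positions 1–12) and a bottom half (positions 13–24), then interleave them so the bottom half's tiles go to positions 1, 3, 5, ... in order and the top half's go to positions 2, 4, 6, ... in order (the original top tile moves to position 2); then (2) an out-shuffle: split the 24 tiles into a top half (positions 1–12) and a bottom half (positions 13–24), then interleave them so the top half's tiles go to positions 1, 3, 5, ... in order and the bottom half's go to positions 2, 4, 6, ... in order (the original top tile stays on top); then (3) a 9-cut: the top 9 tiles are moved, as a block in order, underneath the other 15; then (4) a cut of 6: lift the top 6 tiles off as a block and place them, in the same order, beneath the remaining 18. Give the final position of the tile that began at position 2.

16

Track the tile from position 2 forward through each operation:
  after op 1 (in-shuffle): 2 → 4
  after op 2 (out-shuffle): 4 → 7
  after op 3 (cut 9): 7 → 22
  after op 4 (cut 6): 22 → 16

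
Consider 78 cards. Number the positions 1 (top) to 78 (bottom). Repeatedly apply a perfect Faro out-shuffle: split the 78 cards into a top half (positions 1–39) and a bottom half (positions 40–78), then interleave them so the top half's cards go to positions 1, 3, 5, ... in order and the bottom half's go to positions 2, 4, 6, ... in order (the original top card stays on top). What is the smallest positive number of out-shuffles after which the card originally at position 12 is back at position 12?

Follow position 12 under repeated out-shuffles:
12 → 23 → 45 → 12
It first returns after 3 out-shuffles.

3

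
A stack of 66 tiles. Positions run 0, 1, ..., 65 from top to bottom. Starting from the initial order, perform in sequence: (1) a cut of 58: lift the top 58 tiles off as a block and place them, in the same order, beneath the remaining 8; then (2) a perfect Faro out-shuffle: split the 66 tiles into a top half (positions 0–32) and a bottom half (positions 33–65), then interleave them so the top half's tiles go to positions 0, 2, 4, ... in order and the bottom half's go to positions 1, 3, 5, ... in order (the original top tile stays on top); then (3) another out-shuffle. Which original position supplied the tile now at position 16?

Undo the operations in reverse order, starting from position 16:
  undo op 3 (out-shuffle, from top half): 16 ← 8
  undo op 2 (out-shuffle, from top half): 8 ← 4
  undo op 1 (cut 58): 4 ← 62
So the tile at position 16 came from original position 62.

62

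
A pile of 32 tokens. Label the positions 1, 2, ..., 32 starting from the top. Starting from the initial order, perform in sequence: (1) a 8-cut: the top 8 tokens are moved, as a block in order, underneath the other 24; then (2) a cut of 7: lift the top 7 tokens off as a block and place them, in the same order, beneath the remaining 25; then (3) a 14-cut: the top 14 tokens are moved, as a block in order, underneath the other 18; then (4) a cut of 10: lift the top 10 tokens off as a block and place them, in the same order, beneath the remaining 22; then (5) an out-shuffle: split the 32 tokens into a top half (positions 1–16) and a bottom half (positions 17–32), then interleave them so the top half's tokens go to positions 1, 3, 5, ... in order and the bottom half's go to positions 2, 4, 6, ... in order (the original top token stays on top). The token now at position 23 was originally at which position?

19

Undo the operations in reverse order, starting from position 23:
  undo op 5 (out-shuffle, from top half): 23 ← 12
  undo op 4 (cut 10): 12 ← 22
  undo op 3 (cut 14): 22 ← 4
  undo op 2 (cut 7): 4 ← 11
  undo op 1 (cut 8): 11 ← 19
So the token at position 23 came from original position 19.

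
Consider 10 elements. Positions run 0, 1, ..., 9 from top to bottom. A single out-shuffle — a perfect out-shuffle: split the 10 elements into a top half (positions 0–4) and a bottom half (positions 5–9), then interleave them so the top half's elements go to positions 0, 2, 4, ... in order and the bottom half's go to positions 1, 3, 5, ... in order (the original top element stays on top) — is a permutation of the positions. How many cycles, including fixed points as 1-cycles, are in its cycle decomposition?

4

Trace each unvisited position around until it returns:
(0) (1 2 4 8 7 5) (3 6) (9)
4 cycles in total.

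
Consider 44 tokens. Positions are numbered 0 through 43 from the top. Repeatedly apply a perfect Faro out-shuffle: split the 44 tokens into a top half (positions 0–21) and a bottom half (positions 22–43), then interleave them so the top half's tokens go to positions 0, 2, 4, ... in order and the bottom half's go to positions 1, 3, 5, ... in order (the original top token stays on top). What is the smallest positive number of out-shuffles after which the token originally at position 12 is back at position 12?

Follow position 12 under repeated out-shuffles:
12 → 24 → 5 → 10 → 20 → 40 → 37 → 31 → 19 → 38 → 33 → 23 → 3 → 6 → 12
It first returns after 14 out-shuffles.

14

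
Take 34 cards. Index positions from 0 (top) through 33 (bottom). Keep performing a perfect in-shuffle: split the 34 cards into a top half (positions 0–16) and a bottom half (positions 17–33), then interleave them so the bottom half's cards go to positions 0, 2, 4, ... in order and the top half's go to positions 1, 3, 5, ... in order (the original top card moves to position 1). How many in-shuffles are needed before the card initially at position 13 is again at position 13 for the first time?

Follow position 13 under repeated in-shuffles:
13 → 27 → 20 → 6 → 13
It first returns after 4 in-shuffles.

4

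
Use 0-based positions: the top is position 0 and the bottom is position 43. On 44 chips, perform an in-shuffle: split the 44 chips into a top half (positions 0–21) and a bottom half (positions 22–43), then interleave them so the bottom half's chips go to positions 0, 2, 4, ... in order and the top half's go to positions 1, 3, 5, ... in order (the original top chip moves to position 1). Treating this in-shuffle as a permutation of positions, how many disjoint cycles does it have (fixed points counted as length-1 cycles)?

Trace each unvisited position around until it returns:
(0 1 3 7 15 31 ... len 12) (2 5 11 23) (4 9 19 39 34 24) (6 13 27 10 21 43 ... len 12) (8 17 35 26) (14 29) (20 41 38 32)
7 cycles in total.

7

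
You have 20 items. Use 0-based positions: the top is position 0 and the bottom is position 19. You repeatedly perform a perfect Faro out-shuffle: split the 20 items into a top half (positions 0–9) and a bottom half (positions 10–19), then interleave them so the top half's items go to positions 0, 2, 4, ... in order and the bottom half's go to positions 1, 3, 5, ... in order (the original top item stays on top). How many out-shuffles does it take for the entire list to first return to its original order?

18

The out-shuffle permutes the 20 positions with cycle lengths [1, 1, 18].
Every item is home exactly when every cycle has completed a whole number of laps, i.e. after lcm(1, 18) = 18 out-shuffles.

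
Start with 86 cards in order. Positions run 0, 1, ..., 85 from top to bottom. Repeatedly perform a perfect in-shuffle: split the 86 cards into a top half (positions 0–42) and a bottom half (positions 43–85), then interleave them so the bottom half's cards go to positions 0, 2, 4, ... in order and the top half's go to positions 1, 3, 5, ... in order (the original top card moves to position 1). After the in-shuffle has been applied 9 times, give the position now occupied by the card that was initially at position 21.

40

Track the card's position through each in-shuffle:
21 → 43 → 0 → 1 → 3 → 7 → 15 → 31 → 63 → 40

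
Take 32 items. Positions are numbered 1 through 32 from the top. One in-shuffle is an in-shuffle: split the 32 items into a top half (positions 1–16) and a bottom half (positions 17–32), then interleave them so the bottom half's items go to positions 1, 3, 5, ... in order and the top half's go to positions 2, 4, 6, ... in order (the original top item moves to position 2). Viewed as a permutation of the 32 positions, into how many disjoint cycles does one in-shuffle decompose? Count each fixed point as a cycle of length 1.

4

Trace each unvisited position around until it returns:
(1 2 4 8 16 32 31 29 25 17) (3 6 12 24 15 30 27 21 9 18) (5 10 20 7 14 28 23 13 26 19) (11 22)
4 cycles in total.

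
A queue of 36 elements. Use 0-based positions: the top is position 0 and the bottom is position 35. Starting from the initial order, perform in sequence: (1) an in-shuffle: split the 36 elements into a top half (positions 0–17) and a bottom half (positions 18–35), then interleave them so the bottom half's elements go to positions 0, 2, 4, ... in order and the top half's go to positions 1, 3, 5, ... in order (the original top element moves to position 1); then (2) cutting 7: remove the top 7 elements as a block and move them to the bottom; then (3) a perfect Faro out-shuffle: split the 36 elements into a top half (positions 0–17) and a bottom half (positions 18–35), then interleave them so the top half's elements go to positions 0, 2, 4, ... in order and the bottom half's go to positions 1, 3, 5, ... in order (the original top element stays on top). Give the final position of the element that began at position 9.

24

Track the element from position 9 forward through each operation:
  after op 1 (in-shuffle): 9 → 19
  after op 2 (cut 7): 19 → 12
  after op 3 (out-shuffle): 12 → 24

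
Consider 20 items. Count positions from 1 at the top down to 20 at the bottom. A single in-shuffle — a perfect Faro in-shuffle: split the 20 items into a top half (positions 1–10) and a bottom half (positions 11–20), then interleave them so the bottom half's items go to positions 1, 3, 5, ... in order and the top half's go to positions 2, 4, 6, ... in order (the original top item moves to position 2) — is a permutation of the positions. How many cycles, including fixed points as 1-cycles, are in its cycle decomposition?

5

Trace each unvisited position around until it returns:
(1 2 4 8 16 11) (3 6 12) (5 10 20 19 17 13) (7 14) (9 18 15)
5 cycles in total.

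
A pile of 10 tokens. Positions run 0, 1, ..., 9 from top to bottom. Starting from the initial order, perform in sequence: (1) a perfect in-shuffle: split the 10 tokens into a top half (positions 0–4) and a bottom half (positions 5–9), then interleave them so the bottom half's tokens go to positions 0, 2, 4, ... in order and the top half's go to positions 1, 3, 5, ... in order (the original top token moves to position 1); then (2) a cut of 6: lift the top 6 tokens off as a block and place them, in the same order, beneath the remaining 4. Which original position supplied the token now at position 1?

3

Undo the operations in reverse order, starting from position 1:
  undo op 2 (cut 6): 1 ← 7
  undo op 1 (in-shuffle, from top half): 7 ← 3
So the token at position 1 came from original position 3.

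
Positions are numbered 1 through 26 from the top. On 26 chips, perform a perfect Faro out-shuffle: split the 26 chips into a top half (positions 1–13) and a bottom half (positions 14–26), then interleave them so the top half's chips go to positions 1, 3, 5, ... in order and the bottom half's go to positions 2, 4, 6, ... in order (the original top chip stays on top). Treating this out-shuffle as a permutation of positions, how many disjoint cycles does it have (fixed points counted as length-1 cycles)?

4

Trace each unvisited position around until it returns:
(1) (2 3 5 9 17 8 ... len 20) (6 11 21 16) (26)
4 cycles in total.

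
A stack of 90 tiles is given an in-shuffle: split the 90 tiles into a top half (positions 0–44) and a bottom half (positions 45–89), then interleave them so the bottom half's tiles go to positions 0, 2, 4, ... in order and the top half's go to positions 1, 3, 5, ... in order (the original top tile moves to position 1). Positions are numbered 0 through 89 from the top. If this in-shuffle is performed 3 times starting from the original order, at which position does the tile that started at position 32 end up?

Track the tile's position through each in-shuffle:
32 → 65 → 40 → 81

81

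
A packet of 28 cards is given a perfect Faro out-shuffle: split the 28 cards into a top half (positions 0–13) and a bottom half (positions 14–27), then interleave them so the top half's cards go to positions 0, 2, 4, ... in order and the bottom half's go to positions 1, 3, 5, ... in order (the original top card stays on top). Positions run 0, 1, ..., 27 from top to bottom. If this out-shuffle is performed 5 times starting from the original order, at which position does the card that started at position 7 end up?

Track the card's position through each out-shuffle:
7 → 14 → 1 → 2 → 4 → 8

8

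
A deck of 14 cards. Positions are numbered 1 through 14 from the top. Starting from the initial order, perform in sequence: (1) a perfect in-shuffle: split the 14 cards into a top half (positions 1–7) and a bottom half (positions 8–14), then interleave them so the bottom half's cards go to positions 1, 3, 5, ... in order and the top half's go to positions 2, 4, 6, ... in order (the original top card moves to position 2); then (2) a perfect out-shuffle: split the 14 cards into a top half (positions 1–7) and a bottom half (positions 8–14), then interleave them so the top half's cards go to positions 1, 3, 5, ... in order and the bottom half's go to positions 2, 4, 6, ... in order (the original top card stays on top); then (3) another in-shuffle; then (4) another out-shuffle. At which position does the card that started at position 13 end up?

1

Track the card from position 13 forward through each operation:
  after op 1 (in-shuffle): 13 → 11
  after op 2 (out-shuffle): 11 → 8
  after op 3 (in-shuffle): 8 → 1
  after op 4 (out-shuffle): 1 → 1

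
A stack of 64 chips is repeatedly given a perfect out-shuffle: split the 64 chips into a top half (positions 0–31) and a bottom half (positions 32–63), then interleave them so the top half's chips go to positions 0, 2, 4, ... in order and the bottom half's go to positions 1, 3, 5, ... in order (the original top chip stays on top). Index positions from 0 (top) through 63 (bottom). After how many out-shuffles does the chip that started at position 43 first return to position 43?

Follow position 43 under repeated out-shuffles:
43 → 23 → 46 → 29 → 58 → 53 → 43
It first returns after 6 out-shuffles.

6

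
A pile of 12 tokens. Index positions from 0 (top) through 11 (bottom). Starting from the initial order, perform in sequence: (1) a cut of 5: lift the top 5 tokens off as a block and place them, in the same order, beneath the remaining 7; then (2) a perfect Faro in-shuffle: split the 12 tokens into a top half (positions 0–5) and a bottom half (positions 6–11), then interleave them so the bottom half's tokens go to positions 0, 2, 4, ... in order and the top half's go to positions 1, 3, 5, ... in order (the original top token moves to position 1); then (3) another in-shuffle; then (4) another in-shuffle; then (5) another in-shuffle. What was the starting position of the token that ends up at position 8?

7

Undo the operations in reverse order, starting from position 8:
  undo op 5 (in-shuffle, from bottom half): 8 ← 10
  undo op 4 (in-shuffle, from bottom half): 10 ← 11
  undo op 3 (in-shuffle, from top half): 11 ← 5
  undo op 2 (in-shuffle, from top half): 5 ← 2
  undo op 1 (cut 5): 2 ← 7
So the token at position 8 came from original position 7.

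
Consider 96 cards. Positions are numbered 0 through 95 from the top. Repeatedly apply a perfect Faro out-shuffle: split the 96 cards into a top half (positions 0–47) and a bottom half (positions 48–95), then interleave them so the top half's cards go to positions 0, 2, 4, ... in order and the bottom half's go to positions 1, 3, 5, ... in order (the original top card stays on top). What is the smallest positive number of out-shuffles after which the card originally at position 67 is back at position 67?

36

Follow position 67 under repeated out-shuffles:
67 → 39 → 78 → 61 → 27 → 54 → 13 → 26 → ... → 67 (length 36)
It first returns after 36 out-shuffles.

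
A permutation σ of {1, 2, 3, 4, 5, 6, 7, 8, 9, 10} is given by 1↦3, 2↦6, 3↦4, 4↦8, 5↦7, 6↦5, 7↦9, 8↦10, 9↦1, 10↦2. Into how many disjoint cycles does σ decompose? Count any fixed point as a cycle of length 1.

1

Cycle decomposition: (1 3 4 8 10 2 6 5 7 9).
1 cycle.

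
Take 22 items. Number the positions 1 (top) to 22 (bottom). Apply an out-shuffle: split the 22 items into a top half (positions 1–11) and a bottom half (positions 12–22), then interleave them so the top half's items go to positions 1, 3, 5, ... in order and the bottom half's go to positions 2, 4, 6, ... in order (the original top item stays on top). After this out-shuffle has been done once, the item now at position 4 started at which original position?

Work backwards from position 4, undoing one out-shuffle at a time:
4 ← 13
So the item now at position 4 started at position 13.

13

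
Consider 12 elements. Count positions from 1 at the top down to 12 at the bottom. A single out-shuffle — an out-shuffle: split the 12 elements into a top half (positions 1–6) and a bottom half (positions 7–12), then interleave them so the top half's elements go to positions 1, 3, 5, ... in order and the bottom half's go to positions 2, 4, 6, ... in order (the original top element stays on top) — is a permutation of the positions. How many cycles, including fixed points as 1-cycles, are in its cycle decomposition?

Trace each unvisited position around until it returns:
(1) (2 3 5 9 6 11 10 8 4 7) (12)
3 cycles in total.

3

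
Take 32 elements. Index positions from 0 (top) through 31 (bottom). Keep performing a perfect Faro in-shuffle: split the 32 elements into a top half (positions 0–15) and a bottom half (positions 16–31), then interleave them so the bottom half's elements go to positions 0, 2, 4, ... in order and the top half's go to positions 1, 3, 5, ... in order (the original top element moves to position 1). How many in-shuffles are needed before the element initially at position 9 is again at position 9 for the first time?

Follow position 9 under repeated in-shuffles:
9 → 19 → 6 → 13 → 27 → 22 → 12 → 25 → 18 → 4 → 9
It first returns after 10 in-shuffles.

10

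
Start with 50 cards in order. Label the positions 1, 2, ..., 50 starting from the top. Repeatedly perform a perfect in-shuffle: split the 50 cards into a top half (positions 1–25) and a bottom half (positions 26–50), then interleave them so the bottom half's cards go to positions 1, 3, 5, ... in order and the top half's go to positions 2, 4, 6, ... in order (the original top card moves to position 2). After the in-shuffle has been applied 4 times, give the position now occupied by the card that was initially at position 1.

16

Track the card's position through each in-shuffle:
1 → 2 → 4 → 8 → 16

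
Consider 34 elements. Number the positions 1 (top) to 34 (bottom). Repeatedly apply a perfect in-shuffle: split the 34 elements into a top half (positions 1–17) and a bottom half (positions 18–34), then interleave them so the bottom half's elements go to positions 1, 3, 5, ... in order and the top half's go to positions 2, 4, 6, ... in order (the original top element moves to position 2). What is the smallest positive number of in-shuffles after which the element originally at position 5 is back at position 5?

Follow position 5 under repeated in-shuffles:
5 → 10 → 20 → 5
It first returns after 3 in-shuffles.

3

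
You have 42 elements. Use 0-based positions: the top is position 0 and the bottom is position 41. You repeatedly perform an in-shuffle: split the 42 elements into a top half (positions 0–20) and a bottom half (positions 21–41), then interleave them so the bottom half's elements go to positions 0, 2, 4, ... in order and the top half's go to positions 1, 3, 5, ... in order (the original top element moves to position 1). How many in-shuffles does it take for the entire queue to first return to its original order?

14

The in-shuffle permutes the 42 positions with cycle lengths [14, 14, 14].
Every element is home exactly when every cycle has completed a whole number of laps, i.e. after lcm(14) = 14 in-shuffles.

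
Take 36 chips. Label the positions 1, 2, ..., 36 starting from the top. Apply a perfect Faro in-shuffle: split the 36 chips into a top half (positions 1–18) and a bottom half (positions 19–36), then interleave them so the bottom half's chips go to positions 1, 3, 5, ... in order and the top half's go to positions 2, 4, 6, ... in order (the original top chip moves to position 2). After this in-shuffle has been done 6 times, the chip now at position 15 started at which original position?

17

Work backwards from position 15, undoing one in-shuffle at a time:
15 ← 26 ← 13 ← 25 ← 31 ← 34 ← 17
So the chip now at position 15 started at position 17.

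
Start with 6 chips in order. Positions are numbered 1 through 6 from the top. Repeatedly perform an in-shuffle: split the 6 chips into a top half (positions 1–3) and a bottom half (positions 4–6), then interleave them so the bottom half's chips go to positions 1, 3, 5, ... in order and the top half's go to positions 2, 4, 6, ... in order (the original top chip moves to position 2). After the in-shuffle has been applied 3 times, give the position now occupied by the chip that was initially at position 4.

Track the chip's position through each in-shuffle:
4 → 1 → 2 → 4

4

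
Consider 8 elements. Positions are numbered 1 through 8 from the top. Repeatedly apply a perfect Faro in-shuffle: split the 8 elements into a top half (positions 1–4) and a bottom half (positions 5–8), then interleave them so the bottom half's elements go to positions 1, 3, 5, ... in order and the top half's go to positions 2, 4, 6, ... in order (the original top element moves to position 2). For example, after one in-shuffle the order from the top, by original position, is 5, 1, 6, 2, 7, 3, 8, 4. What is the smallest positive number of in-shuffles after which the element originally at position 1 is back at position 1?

Follow position 1 under repeated in-shuffles:
1 → 2 → 4 → 8 → 7 → 5 → 1
It first returns after 6 in-shuffles.

6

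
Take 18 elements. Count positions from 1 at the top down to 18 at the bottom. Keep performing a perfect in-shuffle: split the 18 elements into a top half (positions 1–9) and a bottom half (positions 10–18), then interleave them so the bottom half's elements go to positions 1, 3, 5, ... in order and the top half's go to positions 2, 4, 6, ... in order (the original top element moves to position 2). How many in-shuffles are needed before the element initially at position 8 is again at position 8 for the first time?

Follow position 8 under repeated in-shuffles:
8 → 16 → 13 → 7 → 14 → 9 → 18 → 17 → 15 → 11 → 3 → 6 → 12 → 5 → 10 → 1 → 2 → 4 → 8
It first returns after 18 in-shuffles.

18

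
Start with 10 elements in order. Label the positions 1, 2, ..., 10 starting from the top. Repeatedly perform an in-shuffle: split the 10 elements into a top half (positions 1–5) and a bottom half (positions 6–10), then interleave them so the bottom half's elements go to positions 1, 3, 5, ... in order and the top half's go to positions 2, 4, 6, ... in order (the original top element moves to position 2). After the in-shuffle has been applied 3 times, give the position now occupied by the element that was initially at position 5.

Track the element's position through each in-shuffle:
5 → 10 → 9 → 7

7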